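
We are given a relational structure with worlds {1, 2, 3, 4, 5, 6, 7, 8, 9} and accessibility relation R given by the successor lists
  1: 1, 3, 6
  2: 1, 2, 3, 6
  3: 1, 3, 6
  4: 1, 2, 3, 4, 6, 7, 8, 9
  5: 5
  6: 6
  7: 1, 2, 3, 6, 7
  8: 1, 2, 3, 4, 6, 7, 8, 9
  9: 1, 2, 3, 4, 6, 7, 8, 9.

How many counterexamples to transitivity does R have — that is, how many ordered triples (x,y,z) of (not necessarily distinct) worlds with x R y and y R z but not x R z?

0

R is transitive; there are no such tuples.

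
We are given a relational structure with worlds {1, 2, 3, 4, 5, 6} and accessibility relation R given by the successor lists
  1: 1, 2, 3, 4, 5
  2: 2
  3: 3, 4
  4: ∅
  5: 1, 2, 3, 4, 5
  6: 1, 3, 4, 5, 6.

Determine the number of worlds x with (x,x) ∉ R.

Enumerating: 4.

1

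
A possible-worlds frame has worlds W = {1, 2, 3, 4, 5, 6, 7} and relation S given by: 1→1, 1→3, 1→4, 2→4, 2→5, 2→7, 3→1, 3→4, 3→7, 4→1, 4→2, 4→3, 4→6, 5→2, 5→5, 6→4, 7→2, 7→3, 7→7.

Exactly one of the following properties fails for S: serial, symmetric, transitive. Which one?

transitive

Serial: yes — every world has a successor (e.g. 1 S 1).
Symmetric: yes — every pair in S has its reverse in S.
Transitive: no — 1 S 3 and 3 S 7, but not 1 S 7.
Only transitive fails.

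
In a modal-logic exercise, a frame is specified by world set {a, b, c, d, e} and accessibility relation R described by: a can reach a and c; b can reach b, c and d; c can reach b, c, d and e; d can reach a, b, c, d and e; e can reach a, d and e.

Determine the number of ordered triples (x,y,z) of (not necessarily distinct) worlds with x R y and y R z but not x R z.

11

Enumerating: (a,c,b), (a,c,d), (a,c,e), (b,c,e), (b,d,a), (b,d,e), (c,d,a), (c,e,a), (e,a,c), (e,d,b), (e,d,c).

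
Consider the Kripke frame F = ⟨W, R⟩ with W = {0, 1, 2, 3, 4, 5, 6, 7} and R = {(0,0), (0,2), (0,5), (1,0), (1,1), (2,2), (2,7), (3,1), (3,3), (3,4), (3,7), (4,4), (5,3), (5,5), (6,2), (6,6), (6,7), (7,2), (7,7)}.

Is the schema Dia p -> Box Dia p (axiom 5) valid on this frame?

By correspondence theory, 5 is valid on a frame iff R is Euclidean.
Euclidean: no — 0 R 2 and 0 R 5, but not 2 R 5.

No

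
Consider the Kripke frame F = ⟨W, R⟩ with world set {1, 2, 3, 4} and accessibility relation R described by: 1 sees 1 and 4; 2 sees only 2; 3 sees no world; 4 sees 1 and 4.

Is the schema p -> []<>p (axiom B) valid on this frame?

Yes

Axiom B corresponds to the accessibility relation being symmetric.
Symmetric: yes — every pair in R has its reverse in R.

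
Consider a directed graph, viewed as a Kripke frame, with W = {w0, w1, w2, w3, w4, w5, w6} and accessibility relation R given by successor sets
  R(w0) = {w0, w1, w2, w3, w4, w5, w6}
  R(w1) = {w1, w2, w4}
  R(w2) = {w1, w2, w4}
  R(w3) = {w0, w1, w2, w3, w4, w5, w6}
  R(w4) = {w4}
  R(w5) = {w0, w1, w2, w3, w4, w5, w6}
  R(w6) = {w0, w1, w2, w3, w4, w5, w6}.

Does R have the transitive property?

Yes

Transitive: yes — every two-step R-path is closed by a direct edge.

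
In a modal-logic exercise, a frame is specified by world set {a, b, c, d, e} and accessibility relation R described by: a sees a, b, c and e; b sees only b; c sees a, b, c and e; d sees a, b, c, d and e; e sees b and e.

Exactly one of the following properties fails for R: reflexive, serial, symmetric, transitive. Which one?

symmetric

Reflexive: yes — every world is R-related to itself.
Serial: yes — every world has a successor (e.g. a R a).
Symmetric: no — a R b but not b R a.
Transitive: yes — every two-step R-path is closed by a direct edge.
Only symmetric fails.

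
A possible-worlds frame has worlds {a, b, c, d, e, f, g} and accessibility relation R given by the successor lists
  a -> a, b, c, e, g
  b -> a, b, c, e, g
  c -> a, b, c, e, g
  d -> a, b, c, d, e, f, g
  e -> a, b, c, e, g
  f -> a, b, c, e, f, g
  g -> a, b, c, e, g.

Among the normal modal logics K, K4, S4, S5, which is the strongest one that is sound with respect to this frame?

S4

Transitive (axiom 4): yes — every two-step R-path is closed by a direct edge.
Reflexive (axiom T): yes — every world is R-related to itself.
Euclidean (axiom 5): no — d R a and d R f, but not a R f.
So F validates K, K4, S4; S5 would additionally require R to be Euclidean. The strongest is S4.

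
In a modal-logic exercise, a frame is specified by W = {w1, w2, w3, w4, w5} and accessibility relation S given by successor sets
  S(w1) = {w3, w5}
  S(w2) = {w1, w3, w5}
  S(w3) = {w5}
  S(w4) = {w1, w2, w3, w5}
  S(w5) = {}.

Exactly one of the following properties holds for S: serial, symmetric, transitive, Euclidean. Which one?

Serial: no — w5 has no S-successor.
Symmetric: no — w1 S w3 but not w3 S w1.
Transitive: yes — every two-step S-path is closed by a direct edge.
Euclidean: no — w1 S w5 and w1 S w3, but not w5 S w3.
Only transitive holds.

transitive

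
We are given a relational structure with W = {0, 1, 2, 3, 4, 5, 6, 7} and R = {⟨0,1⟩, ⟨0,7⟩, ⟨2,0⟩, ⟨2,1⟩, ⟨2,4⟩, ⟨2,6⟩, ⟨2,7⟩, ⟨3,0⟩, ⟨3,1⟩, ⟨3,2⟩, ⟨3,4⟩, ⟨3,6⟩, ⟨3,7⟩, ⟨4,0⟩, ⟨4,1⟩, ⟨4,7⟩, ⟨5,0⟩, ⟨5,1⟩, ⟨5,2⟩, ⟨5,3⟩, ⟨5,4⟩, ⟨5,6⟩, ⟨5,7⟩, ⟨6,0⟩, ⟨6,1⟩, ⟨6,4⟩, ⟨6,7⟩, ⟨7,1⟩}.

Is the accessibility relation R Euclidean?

No

Euclidean: no — 0 R 1 and 0 R 7, but not 1 R 7.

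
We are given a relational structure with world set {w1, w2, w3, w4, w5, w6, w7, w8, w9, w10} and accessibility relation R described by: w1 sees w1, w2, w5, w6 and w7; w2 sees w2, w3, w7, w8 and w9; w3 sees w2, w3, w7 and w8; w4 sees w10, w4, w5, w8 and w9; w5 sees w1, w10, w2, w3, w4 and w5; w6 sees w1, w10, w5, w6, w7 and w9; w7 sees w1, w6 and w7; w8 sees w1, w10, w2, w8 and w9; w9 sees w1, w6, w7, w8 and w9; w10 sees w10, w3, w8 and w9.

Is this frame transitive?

No

Transitive: no — w1 R w2 and w2 R w3, but not w1 R w3.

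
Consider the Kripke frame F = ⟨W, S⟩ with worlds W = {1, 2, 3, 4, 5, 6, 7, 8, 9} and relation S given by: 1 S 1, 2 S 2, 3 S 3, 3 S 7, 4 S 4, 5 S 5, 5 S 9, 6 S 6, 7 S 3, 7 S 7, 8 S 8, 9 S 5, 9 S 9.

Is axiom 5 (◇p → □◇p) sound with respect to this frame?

The schema 5 characterises exactly the Euclidean frames.
Euclidean: yes — any two successors of a common world are S-related.

Yes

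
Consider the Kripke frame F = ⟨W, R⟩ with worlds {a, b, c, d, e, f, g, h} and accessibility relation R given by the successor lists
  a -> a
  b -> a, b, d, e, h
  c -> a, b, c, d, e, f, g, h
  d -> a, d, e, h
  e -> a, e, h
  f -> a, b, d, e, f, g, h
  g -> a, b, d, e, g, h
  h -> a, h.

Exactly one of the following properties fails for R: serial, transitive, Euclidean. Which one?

Euclidean

Serial: yes — every world has a successor (e.g. a R a).
Transitive: yes — every two-step R-path is closed by a direct edge.
Euclidean: no — b R a and b R d, but not a R d.
Only Euclidean fails.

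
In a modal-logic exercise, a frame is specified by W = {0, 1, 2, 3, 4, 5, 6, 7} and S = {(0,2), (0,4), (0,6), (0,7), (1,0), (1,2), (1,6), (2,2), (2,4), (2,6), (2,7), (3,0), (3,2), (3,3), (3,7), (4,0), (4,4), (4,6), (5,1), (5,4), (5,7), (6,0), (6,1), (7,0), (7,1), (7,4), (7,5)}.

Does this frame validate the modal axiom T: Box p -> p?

By correspondence theory, T is valid on a frame iff S is reflexive.
Reflexive: no — 0 is not related to itself.

No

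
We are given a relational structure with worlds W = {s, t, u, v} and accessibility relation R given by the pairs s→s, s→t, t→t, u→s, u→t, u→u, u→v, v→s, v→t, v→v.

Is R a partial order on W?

Reflexive: yes — every world is R-related to itself.
Transitive: yes — every two-step R-path is closed by a direct edge.
Antisymmetric: yes — no distinct pair is related both ways.
So R is a partial order.

Yes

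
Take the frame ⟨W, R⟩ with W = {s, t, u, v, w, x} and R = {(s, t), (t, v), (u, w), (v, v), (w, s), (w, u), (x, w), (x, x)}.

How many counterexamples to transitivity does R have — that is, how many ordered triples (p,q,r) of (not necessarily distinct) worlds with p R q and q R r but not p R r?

Enumerating: (s,t,v), (u,w,s), (u,w,u), (w,s,t), (w,u,w), (x,w,s), (x,w,u).

7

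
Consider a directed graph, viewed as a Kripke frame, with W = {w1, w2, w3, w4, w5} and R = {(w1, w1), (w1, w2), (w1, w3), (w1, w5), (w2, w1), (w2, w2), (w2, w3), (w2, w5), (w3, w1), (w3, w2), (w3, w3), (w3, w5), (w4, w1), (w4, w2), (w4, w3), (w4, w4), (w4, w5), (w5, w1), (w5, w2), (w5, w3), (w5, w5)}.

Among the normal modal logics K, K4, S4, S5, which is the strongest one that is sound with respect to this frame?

Transitive (axiom 4): yes — every two-step R-path is closed by a direct edge.
Reflexive (axiom T): yes — every world is R-related to itself.
Euclidean (axiom 5): no — w4 R w1 and w4 R w4, but not w1 R w4.
So F validates K, K4, S4; S5 would additionally require R to be Euclidean. The strongest is S4.

S4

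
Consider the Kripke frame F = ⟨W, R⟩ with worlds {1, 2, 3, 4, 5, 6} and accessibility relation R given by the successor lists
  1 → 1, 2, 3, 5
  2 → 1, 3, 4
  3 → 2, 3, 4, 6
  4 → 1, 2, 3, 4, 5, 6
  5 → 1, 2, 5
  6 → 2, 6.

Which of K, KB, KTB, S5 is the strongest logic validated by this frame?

K

Symmetric (axiom B): no — 1 R 3 but not 3 R 1.
Reflexive (axiom T): no — 2 is not related to itself.
Euclidean (axiom 5): no — 1 R 2 and 1 R 5, but not 2 R 5.
So F validates K; KB would additionally require R to be symmetric. The strongest is K.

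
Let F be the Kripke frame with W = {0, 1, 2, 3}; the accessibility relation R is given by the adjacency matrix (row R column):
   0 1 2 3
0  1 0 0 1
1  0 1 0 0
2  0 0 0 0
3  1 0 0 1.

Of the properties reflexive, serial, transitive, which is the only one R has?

transitive

Reflexive: no — 2 is not related to itself.
Serial: no — 2 has no R-successor.
Transitive: yes — every two-step R-path is closed by a direct edge.
Only transitive holds.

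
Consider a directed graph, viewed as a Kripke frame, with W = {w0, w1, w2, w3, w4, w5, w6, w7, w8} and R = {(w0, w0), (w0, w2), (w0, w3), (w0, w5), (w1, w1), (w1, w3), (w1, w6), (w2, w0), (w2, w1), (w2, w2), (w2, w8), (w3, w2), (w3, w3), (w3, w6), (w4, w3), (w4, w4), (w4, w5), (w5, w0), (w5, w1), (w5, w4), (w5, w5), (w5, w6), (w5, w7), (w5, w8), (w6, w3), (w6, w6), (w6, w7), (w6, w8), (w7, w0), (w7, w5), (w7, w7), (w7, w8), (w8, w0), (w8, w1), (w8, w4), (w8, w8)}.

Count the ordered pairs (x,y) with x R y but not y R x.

17

Enumerating: (w0,w3), (w1,w3), (w1,w6), (w2,w1), (w2,w8), (w3,w2), (w4,w3), (w5,w1), (w5,w6), (w5,w8), (w6,w7), (w6,w8), (w7,w0), (w7,w8), (w8,w0), (w8,w1), (w8,w4).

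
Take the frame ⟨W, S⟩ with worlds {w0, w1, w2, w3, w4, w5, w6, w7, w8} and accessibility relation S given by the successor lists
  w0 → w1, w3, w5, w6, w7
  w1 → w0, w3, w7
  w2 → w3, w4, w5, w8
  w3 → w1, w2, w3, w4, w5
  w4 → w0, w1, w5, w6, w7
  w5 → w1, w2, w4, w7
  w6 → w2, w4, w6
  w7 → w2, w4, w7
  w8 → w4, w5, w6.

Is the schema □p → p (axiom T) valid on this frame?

No

The schema T characterises exactly the reflexive frames.
Reflexive: no — w0 is not related to itself.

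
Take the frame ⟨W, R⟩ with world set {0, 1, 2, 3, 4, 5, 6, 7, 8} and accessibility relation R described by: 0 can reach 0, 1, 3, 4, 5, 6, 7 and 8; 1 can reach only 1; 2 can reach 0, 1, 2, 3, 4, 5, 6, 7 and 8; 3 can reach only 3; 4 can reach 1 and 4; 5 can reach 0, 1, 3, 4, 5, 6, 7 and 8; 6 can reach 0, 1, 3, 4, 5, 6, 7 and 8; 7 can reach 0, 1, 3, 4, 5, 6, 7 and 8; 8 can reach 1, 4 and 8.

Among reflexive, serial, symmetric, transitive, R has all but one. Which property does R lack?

Reflexive: yes — every world is R-related to itself.
Serial: yes — every world has a successor (e.g. 0 R 0).
Symmetric: no — 0 R 1 but not 1 R 0.
Transitive: yes — every two-step R-path is closed by a direct edge.
Only symmetric fails.

symmetric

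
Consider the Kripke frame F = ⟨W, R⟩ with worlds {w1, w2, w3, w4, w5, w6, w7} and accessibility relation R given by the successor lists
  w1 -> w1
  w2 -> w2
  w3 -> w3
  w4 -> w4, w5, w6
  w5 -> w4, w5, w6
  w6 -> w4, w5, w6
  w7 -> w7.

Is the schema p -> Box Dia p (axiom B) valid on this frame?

Yes

Axiom B corresponds to the accessibility relation being symmetric.
Symmetric: yes — every pair in R has its reverse in R.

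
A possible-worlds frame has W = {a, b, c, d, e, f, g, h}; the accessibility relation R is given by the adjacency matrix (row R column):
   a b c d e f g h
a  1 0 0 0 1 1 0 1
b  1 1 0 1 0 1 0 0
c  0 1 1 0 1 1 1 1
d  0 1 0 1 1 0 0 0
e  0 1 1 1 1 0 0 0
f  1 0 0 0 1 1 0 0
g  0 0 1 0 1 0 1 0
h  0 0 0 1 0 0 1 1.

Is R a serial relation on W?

Serial: yes — every world has a successor (e.g. a R a).

Yes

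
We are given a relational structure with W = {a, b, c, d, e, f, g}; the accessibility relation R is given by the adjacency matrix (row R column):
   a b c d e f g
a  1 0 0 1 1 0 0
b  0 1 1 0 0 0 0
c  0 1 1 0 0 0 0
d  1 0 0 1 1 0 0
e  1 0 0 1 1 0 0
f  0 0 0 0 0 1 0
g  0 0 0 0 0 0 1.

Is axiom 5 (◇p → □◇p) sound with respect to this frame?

Axiom 5 corresponds to the accessibility relation being Euclidean.
Euclidean: yes — any two successors of a common world are R-related.

Yes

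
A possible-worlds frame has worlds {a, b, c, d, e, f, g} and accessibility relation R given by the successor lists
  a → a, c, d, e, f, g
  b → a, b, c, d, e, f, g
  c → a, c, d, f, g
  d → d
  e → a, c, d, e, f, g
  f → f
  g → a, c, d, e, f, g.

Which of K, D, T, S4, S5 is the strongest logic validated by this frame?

T

Serial (axiom D): yes — every world has a successor (e.g. a R a).
Reflexive (axiom T): yes — every world is R-related to itself.
Transitive (axiom 4): no — c R a and a R e, but not c R e.
Euclidean (axiom 5): no — a R c and a R e, but not c R e.
So F validates K, D, T; S4 would additionally require R to be transitive. The strongest is T.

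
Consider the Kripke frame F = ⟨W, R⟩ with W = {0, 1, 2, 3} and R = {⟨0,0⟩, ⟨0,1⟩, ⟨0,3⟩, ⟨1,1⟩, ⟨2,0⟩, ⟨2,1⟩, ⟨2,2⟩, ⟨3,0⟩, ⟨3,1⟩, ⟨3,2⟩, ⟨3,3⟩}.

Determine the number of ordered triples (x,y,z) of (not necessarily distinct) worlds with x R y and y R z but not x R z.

Enumerating: (0,3,2), (2,0,3).

2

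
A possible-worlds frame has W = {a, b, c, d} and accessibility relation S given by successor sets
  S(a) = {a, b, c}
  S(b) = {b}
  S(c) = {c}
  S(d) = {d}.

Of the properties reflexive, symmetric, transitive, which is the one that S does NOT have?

Reflexive: yes — every world is S-related to itself.
Symmetric: no — a S b but not b S a.
Transitive: yes — every two-step S-path is closed by a direct edge.
Only symmetric fails.

symmetric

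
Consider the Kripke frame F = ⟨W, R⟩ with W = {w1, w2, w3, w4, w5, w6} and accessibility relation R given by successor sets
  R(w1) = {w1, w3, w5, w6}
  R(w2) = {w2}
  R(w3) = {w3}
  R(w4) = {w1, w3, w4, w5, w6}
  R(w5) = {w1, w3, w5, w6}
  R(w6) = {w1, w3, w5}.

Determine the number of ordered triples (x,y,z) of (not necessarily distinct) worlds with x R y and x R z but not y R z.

18

Enumerating: (w1,w3,w1), (w1,w3,w5), (w1,w3,w6), (w1,w6,w6), (w4,w1,w4), (w4,w3,w1), (w4,w3,w4), (w4,w3,w5), (w4,w3,w6), (w4,w5,w4), (w4,w6,w4), (w4,w6,w6), (w5,w3,w1), (w5,w3,w5), (w5,w3,w6), (w5,w6,w6), (w6,w3,w1), (w6,w3,w5).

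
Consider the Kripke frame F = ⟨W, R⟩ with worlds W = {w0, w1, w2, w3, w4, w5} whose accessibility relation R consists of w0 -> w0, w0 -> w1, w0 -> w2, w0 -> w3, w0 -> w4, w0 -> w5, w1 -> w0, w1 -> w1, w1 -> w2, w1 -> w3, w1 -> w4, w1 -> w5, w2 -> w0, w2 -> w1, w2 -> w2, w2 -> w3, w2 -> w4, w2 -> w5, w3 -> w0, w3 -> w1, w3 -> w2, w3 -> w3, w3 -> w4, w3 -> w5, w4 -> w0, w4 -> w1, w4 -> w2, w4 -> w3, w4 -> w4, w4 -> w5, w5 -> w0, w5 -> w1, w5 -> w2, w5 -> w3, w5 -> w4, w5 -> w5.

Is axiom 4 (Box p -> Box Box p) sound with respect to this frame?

Yes

The schema 4 characterises exactly the transitive frames.
Transitive: yes — every two-step R-path is closed by a direct edge.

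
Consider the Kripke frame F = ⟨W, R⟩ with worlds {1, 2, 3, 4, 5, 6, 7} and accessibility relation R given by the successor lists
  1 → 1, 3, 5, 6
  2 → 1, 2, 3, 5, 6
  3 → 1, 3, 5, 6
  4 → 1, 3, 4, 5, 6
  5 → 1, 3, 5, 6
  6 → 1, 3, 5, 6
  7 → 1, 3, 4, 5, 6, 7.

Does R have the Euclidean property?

Euclidean: no — 7 R 1 and 7 R 4, but not 1 R 4.

No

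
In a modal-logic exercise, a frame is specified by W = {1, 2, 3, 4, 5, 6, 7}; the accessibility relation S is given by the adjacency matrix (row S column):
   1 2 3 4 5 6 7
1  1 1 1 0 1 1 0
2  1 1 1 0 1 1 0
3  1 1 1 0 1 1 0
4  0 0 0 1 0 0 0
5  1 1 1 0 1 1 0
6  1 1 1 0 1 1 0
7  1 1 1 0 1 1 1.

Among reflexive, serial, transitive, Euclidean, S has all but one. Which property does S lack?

Reflexive: yes — every world is S-related to itself.
Serial: yes — every world has a successor (e.g. 1 S 1).
Transitive: yes — every two-step S-path is closed by a direct edge.
Euclidean: no — 7 S 1 and 7 S 7, but not 1 S 7.
Only Euclidean fails.

Euclidean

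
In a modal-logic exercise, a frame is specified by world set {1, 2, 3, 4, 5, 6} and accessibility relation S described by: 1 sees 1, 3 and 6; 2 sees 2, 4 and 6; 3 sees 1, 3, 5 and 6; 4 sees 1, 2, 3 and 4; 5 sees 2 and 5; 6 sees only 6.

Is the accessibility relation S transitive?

No

Transitive: no — 1 S 3 and 3 S 5, but not 1 S 5.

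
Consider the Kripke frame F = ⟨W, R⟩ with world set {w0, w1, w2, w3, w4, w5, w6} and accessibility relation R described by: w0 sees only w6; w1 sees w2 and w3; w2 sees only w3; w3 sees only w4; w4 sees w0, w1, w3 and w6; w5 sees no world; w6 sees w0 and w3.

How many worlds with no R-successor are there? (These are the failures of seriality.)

Enumerating: w5.

1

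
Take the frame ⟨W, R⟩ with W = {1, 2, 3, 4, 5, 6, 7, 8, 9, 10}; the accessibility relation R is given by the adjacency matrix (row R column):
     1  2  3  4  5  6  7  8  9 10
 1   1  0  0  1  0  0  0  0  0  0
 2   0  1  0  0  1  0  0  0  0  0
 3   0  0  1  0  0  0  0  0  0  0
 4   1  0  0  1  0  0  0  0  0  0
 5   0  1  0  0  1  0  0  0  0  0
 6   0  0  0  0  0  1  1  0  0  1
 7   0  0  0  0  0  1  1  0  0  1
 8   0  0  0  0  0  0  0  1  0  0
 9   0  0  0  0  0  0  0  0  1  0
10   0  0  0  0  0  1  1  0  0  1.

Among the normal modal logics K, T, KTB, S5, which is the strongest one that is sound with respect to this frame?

S5

Reflexive (axiom T): yes — every world is R-related to itself.
Symmetric (axiom B): yes — every pair in R has its reverse in R.
Euclidean (axiom 5): yes — any two successors of a common world are R-related.
So F validates K, T, KTB, S5. The strongest is S5.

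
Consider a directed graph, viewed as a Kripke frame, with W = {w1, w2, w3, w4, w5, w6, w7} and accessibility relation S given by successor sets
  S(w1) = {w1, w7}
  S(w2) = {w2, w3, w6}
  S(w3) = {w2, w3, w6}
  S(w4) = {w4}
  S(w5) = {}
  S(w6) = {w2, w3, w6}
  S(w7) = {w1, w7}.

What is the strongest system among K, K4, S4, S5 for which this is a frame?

Transitive (axiom 4): yes — every two-step S-path is closed by a direct edge.
Reflexive (axiom T): no — w5 is not related to itself.
Euclidean (axiom 5): yes — any two successors of a common world are S-related.
So F validates K, K4; S4 would additionally require S to be reflexive. The strongest is K4.

K4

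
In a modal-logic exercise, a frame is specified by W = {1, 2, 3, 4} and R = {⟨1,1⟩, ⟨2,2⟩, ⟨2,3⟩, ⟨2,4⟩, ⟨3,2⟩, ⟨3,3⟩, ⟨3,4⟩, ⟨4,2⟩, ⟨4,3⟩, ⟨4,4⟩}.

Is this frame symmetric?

Symmetric: yes — every pair in R has its reverse in R.

Yes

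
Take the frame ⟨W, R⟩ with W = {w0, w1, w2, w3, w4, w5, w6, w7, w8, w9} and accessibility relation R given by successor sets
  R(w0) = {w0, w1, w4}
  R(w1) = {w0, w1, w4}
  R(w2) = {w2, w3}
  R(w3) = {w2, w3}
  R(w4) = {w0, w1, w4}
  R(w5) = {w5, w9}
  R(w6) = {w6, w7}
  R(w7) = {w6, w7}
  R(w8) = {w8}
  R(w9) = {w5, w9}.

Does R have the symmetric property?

Yes

Symmetric: yes — every pair in R has its reverse in R.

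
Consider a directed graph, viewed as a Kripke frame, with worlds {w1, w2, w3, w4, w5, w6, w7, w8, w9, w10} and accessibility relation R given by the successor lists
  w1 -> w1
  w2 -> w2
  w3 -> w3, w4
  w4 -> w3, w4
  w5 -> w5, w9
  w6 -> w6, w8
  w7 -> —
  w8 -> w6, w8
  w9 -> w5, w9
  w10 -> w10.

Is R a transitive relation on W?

Yes

Transitive: yes — every two-step R-path is closed by a direct edge.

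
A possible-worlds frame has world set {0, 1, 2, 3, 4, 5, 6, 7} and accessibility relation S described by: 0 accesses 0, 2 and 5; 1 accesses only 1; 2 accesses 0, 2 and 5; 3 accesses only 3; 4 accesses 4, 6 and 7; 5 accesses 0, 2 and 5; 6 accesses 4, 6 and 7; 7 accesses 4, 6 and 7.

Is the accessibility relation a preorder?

Reflexive: yes — every world is S-related to itself.
Transitive: yes — every two-step S-path is closed by a direct edge.
So S is a preorder.

Yes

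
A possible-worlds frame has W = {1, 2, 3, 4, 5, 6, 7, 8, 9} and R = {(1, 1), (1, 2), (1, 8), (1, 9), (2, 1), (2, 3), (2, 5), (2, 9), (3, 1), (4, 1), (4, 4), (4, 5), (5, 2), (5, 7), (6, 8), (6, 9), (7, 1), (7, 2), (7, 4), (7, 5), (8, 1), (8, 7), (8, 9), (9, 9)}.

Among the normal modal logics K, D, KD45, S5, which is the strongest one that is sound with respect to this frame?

D

Serial (axiom D): yes — every world has a successor (e.g. 1 R 1).
Euclidean (axiom 5): no — 1 R 2 and 1 R 8, but not 2 R 8.
Transitive (axiom 4): no — 1 R 2 and 2 R 3, but not 1 R 3.
Reflexive (axiom T): no — 2 is not related to itself.
So F validates K, D; KD45 would additionally require R to be Euclidean and transitive. The strongest is D.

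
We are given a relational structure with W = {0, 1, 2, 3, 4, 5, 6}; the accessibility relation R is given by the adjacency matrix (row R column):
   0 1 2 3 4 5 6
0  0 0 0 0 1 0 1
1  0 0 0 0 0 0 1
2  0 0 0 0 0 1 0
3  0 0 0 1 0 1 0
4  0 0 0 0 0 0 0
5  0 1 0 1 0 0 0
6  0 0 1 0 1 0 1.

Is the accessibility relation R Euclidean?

Euclidean: no — 0 R 4 and 0 R 6, but not 4 R 6.

No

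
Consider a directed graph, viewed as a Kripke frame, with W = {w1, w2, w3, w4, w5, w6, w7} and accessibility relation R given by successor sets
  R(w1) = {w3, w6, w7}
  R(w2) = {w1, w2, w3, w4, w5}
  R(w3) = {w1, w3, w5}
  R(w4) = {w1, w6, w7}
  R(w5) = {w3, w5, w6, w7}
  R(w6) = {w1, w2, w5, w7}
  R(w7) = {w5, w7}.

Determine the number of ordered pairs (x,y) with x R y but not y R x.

10

Enumerating: (w1,w7), (w2,w1), (w2,w3), (w2,w4), (w2,w5), (w4,w1), (w4,w6), (w4,w7), (w6,w2), (w6,w7).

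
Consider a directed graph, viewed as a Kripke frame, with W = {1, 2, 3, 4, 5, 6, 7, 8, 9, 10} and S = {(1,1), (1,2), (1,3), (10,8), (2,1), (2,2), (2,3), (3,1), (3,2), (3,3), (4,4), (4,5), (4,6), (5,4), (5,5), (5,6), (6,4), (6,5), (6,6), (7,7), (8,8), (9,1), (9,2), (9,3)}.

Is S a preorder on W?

Reflexive: no — 9 is not related to itself.
Transitive: yes — every two-step S-path is closed by a direct edge.
So S is not a preorder.

No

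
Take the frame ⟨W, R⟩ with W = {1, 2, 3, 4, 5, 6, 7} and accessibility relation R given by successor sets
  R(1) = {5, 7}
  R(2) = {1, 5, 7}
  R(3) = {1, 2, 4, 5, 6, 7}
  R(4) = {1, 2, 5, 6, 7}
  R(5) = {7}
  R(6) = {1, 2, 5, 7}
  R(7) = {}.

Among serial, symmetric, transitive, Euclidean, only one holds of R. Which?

transitive

Serial: no — 7 has no R-successor.
Symmetric: no — 1 R 5 but not 5 R 1.
Transitive: yes — every two-step R-path is closed by a direct edge.
Euclidean: no — 1 R 7 and 1 R 5, but not 7 R 5.
Only transitive holds.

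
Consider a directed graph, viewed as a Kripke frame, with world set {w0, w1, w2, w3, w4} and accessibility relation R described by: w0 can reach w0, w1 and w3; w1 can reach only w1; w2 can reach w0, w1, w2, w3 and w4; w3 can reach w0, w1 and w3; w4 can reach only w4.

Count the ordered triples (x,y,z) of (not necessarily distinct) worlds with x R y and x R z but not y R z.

Enumerating: (w0,w1,w0), (w0,w1,w3), (w2,w0,w2), (w2,w0,w4), (w2,w1,w0), (w2,w1,w2), (w2,w1,w3), (w2,w1,w4), (w2,w3,w2), (w2,w3,w4), (w2,w4,w0), (w2,w4,w1), (w2,w4,w2), (w2,w4,w3), (w3,w1,w0), (w3,w1,w3).

16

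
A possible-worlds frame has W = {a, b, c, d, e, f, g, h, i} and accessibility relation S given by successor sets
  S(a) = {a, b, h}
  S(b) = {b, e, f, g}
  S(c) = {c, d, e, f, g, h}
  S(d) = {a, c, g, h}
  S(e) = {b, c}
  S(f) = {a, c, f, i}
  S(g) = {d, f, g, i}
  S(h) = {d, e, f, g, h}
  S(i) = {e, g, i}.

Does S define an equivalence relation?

No

Reflexive: no — d is not related to itself.
Symmetric: no — a S b but not b S a.
Transitive: no — a S b and b S e, but not a S e.
So S is not an equivalence relation.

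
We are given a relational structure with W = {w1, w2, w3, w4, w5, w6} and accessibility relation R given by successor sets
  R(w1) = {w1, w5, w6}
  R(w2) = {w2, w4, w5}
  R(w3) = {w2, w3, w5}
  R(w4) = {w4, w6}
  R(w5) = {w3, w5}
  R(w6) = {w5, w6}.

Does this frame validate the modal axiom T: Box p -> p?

The schema T characterises exactly the reflexive frames.
Reflexive: yes — every world is R-related to itself.

Yes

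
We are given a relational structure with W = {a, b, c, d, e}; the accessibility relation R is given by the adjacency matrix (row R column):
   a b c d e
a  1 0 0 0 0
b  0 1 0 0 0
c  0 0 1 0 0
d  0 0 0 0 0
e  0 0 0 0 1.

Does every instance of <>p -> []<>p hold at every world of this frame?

Yes

Axiom 5 corresponds to the accessibility relation being Euclidean.
Euclidean: yes — any two successors of a common world are R-related.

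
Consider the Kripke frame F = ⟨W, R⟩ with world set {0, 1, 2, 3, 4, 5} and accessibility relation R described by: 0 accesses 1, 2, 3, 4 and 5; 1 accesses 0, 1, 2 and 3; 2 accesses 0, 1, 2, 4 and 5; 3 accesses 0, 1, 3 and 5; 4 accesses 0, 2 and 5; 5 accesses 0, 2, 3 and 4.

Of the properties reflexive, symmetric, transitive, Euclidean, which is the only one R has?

Reflexive: no — 0 is not related to itself.
Symmetric: yes — every pair in R has its reverse in R.
Transitive: no — 1 R 0 and 0 R 4, but not 1 R 4.
Euclidean: no — 0 R 1 and 0 R 4, but not 1 R 4.
Only symmetric holds.

symmetric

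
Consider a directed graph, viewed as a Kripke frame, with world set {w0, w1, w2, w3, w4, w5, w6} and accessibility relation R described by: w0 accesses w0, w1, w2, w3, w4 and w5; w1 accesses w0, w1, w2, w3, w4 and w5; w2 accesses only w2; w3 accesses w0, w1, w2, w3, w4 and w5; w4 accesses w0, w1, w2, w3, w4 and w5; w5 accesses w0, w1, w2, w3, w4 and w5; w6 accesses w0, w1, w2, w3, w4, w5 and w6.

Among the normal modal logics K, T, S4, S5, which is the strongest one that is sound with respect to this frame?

Reflexive (axiom T): yes — every world is R-related to itself.
Transitive (axiom 4): yes — every two-step R-path is closed by a direct edge.
Euclidean (axiom 5): no — w0 R w2 and w0 R w1, but not w2 R w1.
So F validates K, T, S4; S5 would additionally require R to be Euclidean. The strongest is S4.

S4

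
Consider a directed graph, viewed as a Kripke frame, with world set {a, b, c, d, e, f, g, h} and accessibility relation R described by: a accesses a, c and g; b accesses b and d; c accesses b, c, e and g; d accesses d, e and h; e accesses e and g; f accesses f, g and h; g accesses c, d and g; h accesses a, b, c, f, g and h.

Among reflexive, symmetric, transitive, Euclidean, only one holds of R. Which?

Reflexive: yes — every world is R-related to itself.
Symmetric: no — a R c but not c R a.
Transitive: no — a R c and c R b, but not a R b.
Euclidean: no — c R b and c R e, but not b R e.
Only reflexive holds.

reflexive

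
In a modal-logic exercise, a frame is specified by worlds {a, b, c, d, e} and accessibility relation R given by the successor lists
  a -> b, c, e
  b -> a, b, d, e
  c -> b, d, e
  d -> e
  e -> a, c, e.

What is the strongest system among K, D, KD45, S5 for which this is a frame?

D

Serial (axiom D): yes — every world has a successor (e.g. a R b).
Euclidean (axiom 5): no — a R b and a R c, but not b R c.
Transitive (axiom 4): no — a R b and b R d, but not a R d.
Reflexive (axiom T): no — a is not related to itself.
So F validates K, D; KD45 would additionally require R to be Euclidean and transitive. The strongest is D.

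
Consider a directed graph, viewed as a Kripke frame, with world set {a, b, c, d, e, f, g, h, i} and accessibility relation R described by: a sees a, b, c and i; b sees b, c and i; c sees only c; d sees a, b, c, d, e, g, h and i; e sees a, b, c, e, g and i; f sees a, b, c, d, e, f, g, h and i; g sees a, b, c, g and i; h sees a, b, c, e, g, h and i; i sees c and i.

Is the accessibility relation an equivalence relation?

No

Reflexive: yes — every world is R-related to itself.
Symmetric: no — a R b but not b R a.
Transitive: yes — every two-step R-path is closed by a direct edge.
So R is not an equivalence relation.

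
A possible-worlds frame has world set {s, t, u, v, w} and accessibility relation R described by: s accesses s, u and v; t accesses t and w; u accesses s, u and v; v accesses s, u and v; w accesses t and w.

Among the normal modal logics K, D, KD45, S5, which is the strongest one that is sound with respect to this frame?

Serial (axiom D): yes — every world has a successor (e.g. s R s).
Euclidean (axiom 5): yes — any two successors of a common world are R-related.
Transitive (axiom 4): yes — every two-step R-path is closed by a direct edge.
Reflexive (axiom T): yes — every world is R-related to itself.
So F validates K, D, KD45, S5. The strongest is S5.

S5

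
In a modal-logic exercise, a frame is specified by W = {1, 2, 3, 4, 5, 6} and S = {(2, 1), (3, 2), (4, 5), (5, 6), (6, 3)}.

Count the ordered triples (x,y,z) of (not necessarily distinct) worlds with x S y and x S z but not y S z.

5

Enumerating: (2,1,1), (3,2,2), (4,5,5), (5,6,6), (6,3,3).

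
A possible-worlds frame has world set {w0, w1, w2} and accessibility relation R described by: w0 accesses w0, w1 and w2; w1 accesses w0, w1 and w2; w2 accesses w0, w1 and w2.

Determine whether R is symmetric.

Symmetric: yes — every pair in R has its reverse in R.

Yes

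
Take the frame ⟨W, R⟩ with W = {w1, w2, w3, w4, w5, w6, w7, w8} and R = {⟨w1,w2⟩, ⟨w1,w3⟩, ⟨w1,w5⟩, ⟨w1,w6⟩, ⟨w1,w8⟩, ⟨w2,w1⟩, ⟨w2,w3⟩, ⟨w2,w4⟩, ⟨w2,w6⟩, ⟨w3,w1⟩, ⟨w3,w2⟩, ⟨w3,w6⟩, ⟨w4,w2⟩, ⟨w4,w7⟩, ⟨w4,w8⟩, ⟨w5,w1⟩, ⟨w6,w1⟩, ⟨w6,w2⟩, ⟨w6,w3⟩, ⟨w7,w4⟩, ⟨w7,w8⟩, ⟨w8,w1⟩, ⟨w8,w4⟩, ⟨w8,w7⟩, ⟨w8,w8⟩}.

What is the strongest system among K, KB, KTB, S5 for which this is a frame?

Symmetric (axiom B): yes — every pair in R has its reverse in R.
Reflexive (axiom T): no — w1 is not related to itself.
Euclidean (axiom 5): no — w1 R w2 and w1 R w5, but not w2 R w5.
So F validates K, KB; KTB would additionally require R to be reflexive. The strongest is KB.

KB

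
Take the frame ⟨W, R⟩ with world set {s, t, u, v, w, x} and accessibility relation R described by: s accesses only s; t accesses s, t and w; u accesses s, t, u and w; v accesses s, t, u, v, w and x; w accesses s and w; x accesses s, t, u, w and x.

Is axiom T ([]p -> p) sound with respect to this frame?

By correspondence theory, T is valid on a frame iff R is reflexive.
Reflexive: yes — every world is R-related to itself.

Yes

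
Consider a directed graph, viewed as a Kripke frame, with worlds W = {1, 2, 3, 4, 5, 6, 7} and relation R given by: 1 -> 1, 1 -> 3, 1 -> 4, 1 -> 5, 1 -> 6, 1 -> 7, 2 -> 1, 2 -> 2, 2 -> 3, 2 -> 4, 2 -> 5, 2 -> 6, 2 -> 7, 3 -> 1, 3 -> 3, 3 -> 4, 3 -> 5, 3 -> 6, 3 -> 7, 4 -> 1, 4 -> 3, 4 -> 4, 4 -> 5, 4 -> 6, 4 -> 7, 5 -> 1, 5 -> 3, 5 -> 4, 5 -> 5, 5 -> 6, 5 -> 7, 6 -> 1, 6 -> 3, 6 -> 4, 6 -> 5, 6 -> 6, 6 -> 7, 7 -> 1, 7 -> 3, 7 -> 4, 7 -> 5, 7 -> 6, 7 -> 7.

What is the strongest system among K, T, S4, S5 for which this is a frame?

S4

Reflexive (axiom T): yes — every world is R-related to itself.
Transitive (axiom 4): yes — every two-step R-path is closed by a direct edge.
Euclidean (axiom 5): no — 2 R 1 and 2 R 2, but not 1 R 2.
So F validates K, T, S4; S5 would additionally require R to be Euclidean. The strongest is S4.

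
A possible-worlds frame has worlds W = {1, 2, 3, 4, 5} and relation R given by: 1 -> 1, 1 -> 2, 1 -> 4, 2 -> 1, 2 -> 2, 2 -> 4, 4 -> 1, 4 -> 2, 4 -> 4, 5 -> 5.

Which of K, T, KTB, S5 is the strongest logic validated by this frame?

K

Reflexive (axiom T): no — 3 is not related to itself.
Symmetric (axiom B): yes — every pair in R has its reverse in R.
Euclidean (axiom 5): yes — any two successors of a common world are R-related.
So F validates K; T would additionally require R to be reflexive. The strongest is K.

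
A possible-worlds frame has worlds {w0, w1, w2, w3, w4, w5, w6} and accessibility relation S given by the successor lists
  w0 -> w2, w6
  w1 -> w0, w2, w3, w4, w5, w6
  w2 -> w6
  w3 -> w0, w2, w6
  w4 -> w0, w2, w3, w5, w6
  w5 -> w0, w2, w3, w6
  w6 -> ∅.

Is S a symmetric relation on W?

No

Symmetric: no — w0 S w2 but not w2 S w0.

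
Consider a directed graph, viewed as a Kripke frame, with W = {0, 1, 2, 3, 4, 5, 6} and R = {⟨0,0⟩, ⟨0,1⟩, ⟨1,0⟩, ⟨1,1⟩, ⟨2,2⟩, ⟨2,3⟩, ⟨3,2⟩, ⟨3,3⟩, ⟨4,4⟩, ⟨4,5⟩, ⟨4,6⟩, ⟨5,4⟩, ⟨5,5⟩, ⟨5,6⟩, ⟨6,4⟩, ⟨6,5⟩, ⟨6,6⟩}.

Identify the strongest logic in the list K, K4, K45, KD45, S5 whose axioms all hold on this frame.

S5

Transitive (axiom 4): yes — every two-step R-path is closed by a direct edge.
Euclidean (axiom 5): yes — any two successors of a common world are R-related.
Serial (axiom D): yes — every world has a successor (e.g. 0 R 0).
Reflexive (axiom T): yes — every world is R-related to itself.
So F validates K, K4, K45, KD45, S5. The strongest is S5.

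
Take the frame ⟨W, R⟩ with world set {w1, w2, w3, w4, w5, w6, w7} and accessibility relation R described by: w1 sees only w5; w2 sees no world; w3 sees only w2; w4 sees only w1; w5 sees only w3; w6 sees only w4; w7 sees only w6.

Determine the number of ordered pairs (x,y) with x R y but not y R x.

6

Enumerating: (w1,w5), (w3,w2), (w4,w1), (w5,w3), (w6,w4), (w7,w6).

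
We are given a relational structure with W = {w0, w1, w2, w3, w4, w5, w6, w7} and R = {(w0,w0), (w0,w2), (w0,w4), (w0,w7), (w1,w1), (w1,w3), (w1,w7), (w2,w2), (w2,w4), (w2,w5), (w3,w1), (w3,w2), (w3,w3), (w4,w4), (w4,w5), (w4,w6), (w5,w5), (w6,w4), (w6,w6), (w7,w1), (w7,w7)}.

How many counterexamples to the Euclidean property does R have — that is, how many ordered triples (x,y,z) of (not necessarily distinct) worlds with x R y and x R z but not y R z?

Enumerating: (w0,w2,w0), (w0,w2,w7), (w0,w4,w0), (w0,w4,w2), (w0,w4,w7), (w0,w7,w0), (w0,w7,w2), (w0,w7,w4), (w1,w3,w7), (w1,w7,w3), (w2,w4,w2), (w2,w5,w2), … and 7 more.
Total: 19.

19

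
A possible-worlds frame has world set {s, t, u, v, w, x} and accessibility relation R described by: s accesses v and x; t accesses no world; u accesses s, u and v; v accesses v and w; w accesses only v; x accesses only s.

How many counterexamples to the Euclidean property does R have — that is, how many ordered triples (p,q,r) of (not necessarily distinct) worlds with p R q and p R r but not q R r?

9

Enumerating: (s,v,x), (s,x,v), (s,x,x), (u,s,s), (u,s,u), (u,v,s), (u,v,u), (v,w,w), (x,s,s).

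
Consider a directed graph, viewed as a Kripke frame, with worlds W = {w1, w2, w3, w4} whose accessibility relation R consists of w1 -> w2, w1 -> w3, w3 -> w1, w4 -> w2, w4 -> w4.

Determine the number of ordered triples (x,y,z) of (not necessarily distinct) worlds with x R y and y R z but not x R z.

3

Enumerating: (w1,w3,w1), (w3,w1,w2), (w3,w1,w3).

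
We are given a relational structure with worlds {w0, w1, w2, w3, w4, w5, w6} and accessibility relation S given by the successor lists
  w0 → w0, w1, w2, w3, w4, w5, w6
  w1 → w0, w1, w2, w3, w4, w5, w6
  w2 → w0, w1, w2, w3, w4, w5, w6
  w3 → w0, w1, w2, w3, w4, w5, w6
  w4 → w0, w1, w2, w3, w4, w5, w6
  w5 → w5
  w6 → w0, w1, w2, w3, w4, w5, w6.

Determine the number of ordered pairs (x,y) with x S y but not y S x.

6

Enumerating: (w0,w5), (w1,w5), (w2,w5), (w3,w5), (w4,w5), (w6,w5).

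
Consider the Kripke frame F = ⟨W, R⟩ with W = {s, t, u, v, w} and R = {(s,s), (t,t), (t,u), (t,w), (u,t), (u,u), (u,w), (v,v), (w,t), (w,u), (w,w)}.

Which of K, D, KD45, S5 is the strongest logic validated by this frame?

Serial (axiom D): yes — every world has a successor (e.g. s R s).
Euclidean (axiom 5): yes — any two successors of a common world are R-related.
Transitive (axiom 4): yes — every two-step R-path is closed by a direct edge.
Reflexive (axiom T): yes — every world is R-related to itself.
So F validates K, D, KD45, S5. The strongest is S5.

S5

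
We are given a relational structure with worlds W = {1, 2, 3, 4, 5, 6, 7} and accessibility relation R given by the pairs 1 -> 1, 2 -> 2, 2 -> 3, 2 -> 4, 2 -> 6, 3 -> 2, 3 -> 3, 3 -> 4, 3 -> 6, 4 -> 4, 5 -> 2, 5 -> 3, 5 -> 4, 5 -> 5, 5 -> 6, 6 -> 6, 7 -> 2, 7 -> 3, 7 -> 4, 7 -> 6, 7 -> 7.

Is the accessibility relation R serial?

Yes

Serial: yes — every world has a successor (e.g. 1 R 1).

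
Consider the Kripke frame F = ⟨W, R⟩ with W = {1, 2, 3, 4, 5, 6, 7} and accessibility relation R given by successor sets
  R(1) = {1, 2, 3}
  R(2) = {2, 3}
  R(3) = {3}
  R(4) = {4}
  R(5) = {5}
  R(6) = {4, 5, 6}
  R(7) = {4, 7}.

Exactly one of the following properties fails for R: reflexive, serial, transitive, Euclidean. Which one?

Reflexive: yes — every world is R-related to itself.
Serial: yes — every world has a successor (e.g. 1 R 1).
Transitive: yes — every two-step R-path is closed by a direct edge.
Euclidean: no — 1 R 3 and 1 R 2, but not 3 R 2.
Only Euclidean fails.

Euclidean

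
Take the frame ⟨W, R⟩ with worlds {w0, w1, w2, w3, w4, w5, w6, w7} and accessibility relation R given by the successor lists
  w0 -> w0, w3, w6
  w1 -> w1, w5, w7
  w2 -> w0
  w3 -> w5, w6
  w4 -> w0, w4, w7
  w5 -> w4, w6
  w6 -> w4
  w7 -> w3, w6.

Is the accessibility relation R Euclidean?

Euclidean: no — w0 R w6 and w0 R w3, but not w6 R w3.

No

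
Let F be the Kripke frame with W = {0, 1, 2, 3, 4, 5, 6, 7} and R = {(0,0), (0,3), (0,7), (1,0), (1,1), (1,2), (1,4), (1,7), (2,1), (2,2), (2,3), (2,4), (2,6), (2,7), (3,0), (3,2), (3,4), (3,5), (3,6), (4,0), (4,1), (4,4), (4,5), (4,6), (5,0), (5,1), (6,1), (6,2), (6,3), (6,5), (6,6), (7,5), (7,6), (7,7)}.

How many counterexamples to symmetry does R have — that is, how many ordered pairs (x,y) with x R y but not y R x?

16

Enumerating: (0,7), (1,0), (1,7), (2,4), (2,7), (3,4), (3,5), (4,0), (4,5), (4,6), (5,0), (5,1), (6,1), (6,5), (7,5), (7,6).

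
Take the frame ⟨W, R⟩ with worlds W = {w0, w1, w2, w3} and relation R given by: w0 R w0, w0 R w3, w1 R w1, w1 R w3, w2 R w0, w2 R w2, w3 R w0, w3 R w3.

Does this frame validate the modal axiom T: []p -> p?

Axiom T corresponds to the accessibility relation being reflexive.
Reflexive: yes — every world is R-related to itself.

Yes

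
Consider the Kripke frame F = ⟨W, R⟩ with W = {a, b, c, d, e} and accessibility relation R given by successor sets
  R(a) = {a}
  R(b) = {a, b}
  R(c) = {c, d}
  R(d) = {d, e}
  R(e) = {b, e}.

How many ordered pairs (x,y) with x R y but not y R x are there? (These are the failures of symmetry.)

4

Enumerating: (b,a), (c,d), (d,e), (e,b).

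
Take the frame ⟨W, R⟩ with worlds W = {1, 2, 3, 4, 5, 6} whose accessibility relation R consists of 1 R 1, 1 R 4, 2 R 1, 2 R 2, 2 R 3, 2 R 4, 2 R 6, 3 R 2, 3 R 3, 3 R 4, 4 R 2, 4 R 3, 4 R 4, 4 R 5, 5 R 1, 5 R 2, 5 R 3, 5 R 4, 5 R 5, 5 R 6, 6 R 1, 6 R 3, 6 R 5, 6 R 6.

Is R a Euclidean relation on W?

No

Euclidean: no — 2 R 1 and 2 R 3, but not 1 R 3.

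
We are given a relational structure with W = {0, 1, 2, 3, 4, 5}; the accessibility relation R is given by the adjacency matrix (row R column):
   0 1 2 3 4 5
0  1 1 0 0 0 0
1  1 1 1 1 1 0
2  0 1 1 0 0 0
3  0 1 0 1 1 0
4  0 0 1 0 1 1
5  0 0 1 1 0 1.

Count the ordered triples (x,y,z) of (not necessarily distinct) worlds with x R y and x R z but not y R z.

Enumerating: (1,0,2), (1,0,3), (1,0,4), (1,2,0), (1,2,3), (1,2,4), (1,3,0), (1,3,2), (1,4,0), (1,4,1), (1,4,3), (3,4,1), … and 8 more.
Total: 20.

20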